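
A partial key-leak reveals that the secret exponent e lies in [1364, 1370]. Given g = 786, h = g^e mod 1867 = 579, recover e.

1365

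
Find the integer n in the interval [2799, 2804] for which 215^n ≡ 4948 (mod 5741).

2800

Compute 215^2799 mod 5741 = 1011, then multiply by 215 repeatedly:
  215^2799=1011  215^2800=4948
Found 4948 at exponent 2800.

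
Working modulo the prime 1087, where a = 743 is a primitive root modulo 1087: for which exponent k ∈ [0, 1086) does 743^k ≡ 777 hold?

593

Baby-step giant-step with m = ceil(sqrt(1086)) = 33.
Baby table (743^j mod 1087 for j=0..32):
  0:1  1:743  2:940  3:566  4:956  5:497  6:778  7:857
  8:856  9:113  10:260  11:781  12:912  13:415  14:724  15:954
  16:98  17:1072  18:812  19:31  20:206  21:878  22:154  23:287
  24:189  25:204  26:479  27:448  28:242  29:451  30:297  31:10
  32:908
Giant step factor: 743^(-33) ≡ 298 (mod 1087).
Scan 777·298^i mod 1087 for i = 0, 1, …:
  i=0: 777   i=1: 15   i=2: 122   i=3: 485
  i=4: 1046   i=5: 826   i=6: 486   i=7: 257
  i=8: 496   i=9: 1063     …   i=16: 76
  i=17: 908
Match at i=17, j=32: k = 17·33 + 32 = 593.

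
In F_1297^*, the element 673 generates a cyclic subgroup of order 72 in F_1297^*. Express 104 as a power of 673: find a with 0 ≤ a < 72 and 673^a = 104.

64

Baby-step giant-step with m = ceil(sqrt(72)) = 9.
Baby table (673^j mod 1297 for j=0..8):
  0:1  1:673  2:276  3:277  4:950  5:1226  6:206  7:1156
  8:1085
Giant step factor: 673^(-9) ≡ 216 (mod 1297).
Scan 104·216^i mod 1297 for i = 0, 1, …:
  i=0: 104   i=1: 415   i=2: 147   i=3: 624
  i=4: 1193   i=5: 882   i=6: 1150   i=7: 673
Match at i=7, j=1: a = 7·9 + 1 = 64.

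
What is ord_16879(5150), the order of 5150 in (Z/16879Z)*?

The order of 5150 must divide p − 1 = 16878 = 2 · 3 · 29 · 97.
Divisors: 1, 2, 3, 6, 29, 58, 87, 97, 174, 194, 291, 582, 2813, 5626, 8439, 16878.
Check each in increasing order: 5150^1 ≡ 5150;  5150^2 ≡ 5591;  5150^3 ≡ 14955;  5150^6 ≡ 5275;  5150^29 ≡ 9344;  5150^58 ≡ 12148;  5150^87 ≡ 16516;  5150^97 ≡ 8884;  5150^174 ≡ 13616;  5150^194 ≡ 16131;  5150^291 ≡ 5094;  5150^582 ≡ 5813;  5150^2813 ≡ 1.
Smallest exponent giving 1 is 2813.

2813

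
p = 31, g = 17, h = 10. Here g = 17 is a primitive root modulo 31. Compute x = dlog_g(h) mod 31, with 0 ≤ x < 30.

Successive powers of 17 modulo 31:
  17^0=1  17^1=17  17^2=10
So 17^2 ≡ 10 (mod 31), giving x = 2.

2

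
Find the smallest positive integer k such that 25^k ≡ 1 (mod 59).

29

The order of 25 must divide p − 1 = 58 = 2 · 29.
Divisors: 1, 2, 29, 58.
Check each in increasing order: 25^1 ≡ 25;  25^2 ≡ 35;  25^29 ≡ 1.
Smallest exponent giving 1 is 29.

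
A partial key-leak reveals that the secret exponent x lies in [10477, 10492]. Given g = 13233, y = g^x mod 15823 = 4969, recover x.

10479

Compute 13233^10477 mod 15823 = 13050, then multiply by 13233 repeatedly:
  13233^10477=13050  13233^10478=14251  13233^10479=4969
Found 4969 at exponent 10479.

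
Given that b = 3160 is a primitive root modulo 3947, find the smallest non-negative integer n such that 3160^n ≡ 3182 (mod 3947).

2121

Baby-step giant-step with m = ceil(sqrt(3946)) = 63.
Baby table (3160^j mod 3947 for j=0..62):
  0:1  1:3160  2:3637  3:3203  4:1372  5:1714  6:956  7:1505
  8:3612  9:3143  10:1228  11:579  12:2179  13:2072  14:3394  15:1041
  16:1709  17:944  18:3055  19:3385  20:230  21:552  22:3693  23:2548
  24:3747  25:3467  26:2795  27:2761  28:1890  29:589  30:2203  31:2919
  32:3848  33:2920  34:3061  35:2610  36:2317  37:35  38:84  39:991
  40:1589  41:656  42:785  43:1884  44:1364  45:116  46:3436  47:3510
  48:530  49:1272  50:1474  51:380  52:912  53:610  54:1464  55:356
  56:65  57:156  58:3532  59:2951  60:2346  61:894  62:2935
Giant step factor: 3160^(-63) ≡ 2475 (mod 3947).
Scan 3182·2475^i mod 3947 for i = 0, 1, …:
  i=0: 3182   i=1: 1185   i=2: 254   i=3: 1077
  i=4: 1350   i=5: 2088   i=6: 1177   i=7: 189
  i=8: 2029   i=9: 1191     …   i=32: 3740
  i=33: 785
Match at i=33, j=42: n = 33·63 + 42 = 2121.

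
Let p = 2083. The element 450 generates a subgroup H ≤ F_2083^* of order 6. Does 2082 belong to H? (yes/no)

yes

⟨450⟩ has order 6; its elements mod 2083 are {1, 449, 450, 1633, 1634, 2082}.
2082 is in this set.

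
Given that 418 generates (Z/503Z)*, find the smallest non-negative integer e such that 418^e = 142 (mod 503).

85

Baby-step giant-step with m = ceil(sqrt(502)) = 23.
Baby table (418^j mod 503 for j=0..22):
  0:1  1:418  2:183  3:38  4:291  5:415  6:438  7:495
  8:177  9:45  10:199  11:187  12:201  13:17  14:64  15:93
  16:143  17:420  18:13  19:404  20:367  21:494  22:262
Giant step factor: 418^(-23) ≡ 390 (mod 503).
Scan 142·390^i mod 503 for i = 0, 1, …:
  i=0: 142   i=1: 50   i=2: 386   i=3: 143
Match at i=3, j=16: e = 3·23 + 16 = 85.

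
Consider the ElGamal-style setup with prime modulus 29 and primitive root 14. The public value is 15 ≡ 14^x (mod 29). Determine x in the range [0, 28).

Successive powers of 14 modulo 29:
  14^0=1  14^1=14  14^2=22  14^3=18  14^4=20  14^5=19
  14^6=5  14^7=12  14^8=23  14^9=3  14^10=13  14^11=8
  14^12=25  14^13=2  14^14=28  14^15=15
So 14^15 ≡ 15 (mod 29), giving x = 15.

15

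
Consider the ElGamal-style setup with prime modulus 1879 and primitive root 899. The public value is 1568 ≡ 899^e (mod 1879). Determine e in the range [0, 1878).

90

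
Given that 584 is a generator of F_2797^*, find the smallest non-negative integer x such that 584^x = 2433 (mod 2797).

711

Baby-step giant-step with m = ceil(sqrt(2796)) = 53.
Baby table (584^j mod 2797 for j=0..52):
  0:1  1:584  2:2619  3:2334  4:917  5:1301  6:1797  7:573
  8:1789  9:1495  10:416  11:2402  12:1471  13:385  14:1080  15:1395
  16:753  17:623  18:222  19:986  20:2439  21:703  22:2190  23:731
  24:1760  25:1341  26:2781  27:1844  28:51  29:1814  30:2110  31:1560
  32:2015  33:2020  34:2143  35:1253  36:1735  37:726  38:1637  39:2231
  40:2299  41:56  42:1937  43:1220  44:2042  45:1006  46:134  47:2737
  48:1321  49:2289  50:2607  51:920  52:256
Giant step factor: 584^(-53) ≡ 1672 (mod 2797).
Scan 2433·1672^i mod 2797 for i = 0, 1, …:
  i=0: 2433   i=1: 1138   i=2: 776   i=3: 2461
  i=4: 405   i=5: 286   i=6: 2702   i=7: 589
  i=8: 264   i=9: 2279   i=10: 974   i=11: 674
  i=12: 2534   i=13: 2190
Match at i=13, j=22: x = 13·53 + 22 = 711.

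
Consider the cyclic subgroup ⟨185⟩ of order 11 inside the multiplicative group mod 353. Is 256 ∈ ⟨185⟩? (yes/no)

yes

256 ∈ ⟨185⟩ iff 256^11 ≡ 1 (mod 353), since |⟨185⟩| = 11.
256^11 mod 353 = 1.
Since 1 = 1, 256 lies in the subgroup.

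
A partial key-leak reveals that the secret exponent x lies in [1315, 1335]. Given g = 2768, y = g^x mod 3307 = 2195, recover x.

1326

Compute 2768^1315 mod 3307 = 1449, then multiply by 2768 repeatedly:
  2768^1315=1449  2768^1316=2748  2768^1317=364  2768^1318=2224  2768^1319=1705
  2768^1320=351  2768^1321=2617  2768^1322=1526  2768^1323=929  2768^1324=1933
  2768^1325=3125  2768^1326=2195
Found 2195 at exponent 1326.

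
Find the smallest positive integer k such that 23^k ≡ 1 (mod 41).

10

The order of 23 must divide p − 1 = 40 = 2^3 · 5.
Divisors: 1, 2, 4, 5, 8, 10, 20, 40.
Check each in increasing order: 23^1 ≡ 23;  23^2 ≡ 37;  23^4 ≡ 16;  23^5 ≡ 40;  23^8 ≡ 10;  23^10 ≡ 1.
Smallest exponent giving 1 is 10.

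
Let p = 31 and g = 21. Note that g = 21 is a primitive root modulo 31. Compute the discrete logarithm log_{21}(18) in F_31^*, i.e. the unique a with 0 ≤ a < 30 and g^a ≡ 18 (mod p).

Successive powers of 21 modulo 31:
  21^0=1  21^1=21  21^2=7  21^3=23  21^4=18
So 21^4 ≡ 18 (mod 31), giving a = 4.

4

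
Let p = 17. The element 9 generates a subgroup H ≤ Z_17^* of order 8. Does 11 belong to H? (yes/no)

11 ∈ ⟨9⟩ iff 11^8 ≡ 1 (mod 17), since |⟨9⟩| = 8.
11^8 mod 17 = 16.
Since 16 ≠ 1, 11 does not lie in the subgroup.

no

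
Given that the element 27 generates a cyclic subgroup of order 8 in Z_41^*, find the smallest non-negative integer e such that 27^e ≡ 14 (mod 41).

5

Successive powers of 27 modulo 41:
  27^0=1  27^1=27  27^2=32  27^3=3  27^4=40  27^5=14
So 27^5 ≡ 14 (mod 41), giving e = 5.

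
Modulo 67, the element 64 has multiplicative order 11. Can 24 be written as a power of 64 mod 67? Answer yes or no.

yes

⟨64⟩ has order 11; its elements mod 67 are {1, 9, 14, 15, 22, 24, 25, 40, 59, 62, 64}.
24 is in this set.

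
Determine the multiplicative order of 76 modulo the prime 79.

39

The order of 76 must divide p − 1 = 78 = 2 · 3 · 13.
Divisors: 1, 2, 3, 6, 13, 26, 39, 78.
Check each in increasing order: 76^1 ≡ 76;  76^2 ≡ 9;  76^3 ≡ 52;  76^6 ≡ 18;  76^13 ≡ 55;  76^26 ≡ 23;  76^39 ≡ 1.
Smallest exponent giving 1 is 39.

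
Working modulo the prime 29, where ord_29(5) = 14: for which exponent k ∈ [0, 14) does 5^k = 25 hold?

2

Successive powers of 5 modulo 29:
  5^0=1  5^1=5  5^2=25
So 5^2 ≡ 25 (mod 29), giving k = 2.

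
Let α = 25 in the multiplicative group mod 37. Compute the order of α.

18

The order of 25 must divide p − 1 = 36 = 2^2 · 3^2.
Divisors: 1, 2, 3, 4, 6, 9, 12, 18, 36.
Check each in increasing order: 25^1 ≡ 25;  25^2 ≡ 33;  25^3 ≡ 11;  25^4 ≡ 16;  25^6 ≡ 10;  25^9 ≡ 36;  25^12 ≡ 26;  25^18 ≡ 1.
Smallest exponent giving 1 is 18.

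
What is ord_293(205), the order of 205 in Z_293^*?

73

The order of 205 must divide p − 1 = 292 = 2^2 · 73.
Divisors: 1, 2, 4, 73, 146, 292.
Check each in increasing order: 205^1 ≡ 205;  205^2 ≡ 126;  205^4 ≡ 54;  205^73 ≡ 1.
Smallest exponent giving 1 is 73.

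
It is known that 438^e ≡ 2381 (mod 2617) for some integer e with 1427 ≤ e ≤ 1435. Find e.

1434

Compute 438^1427 mod 2617 = 2097, then multiply by 438 repeatedly:
  438^1427=2097  438^1428=2536  438^1429=1160  438^1430=382  438^1431=2445
  438^1432=557  438^1433=585  438^1434=2381
Found 2381 at exponent 1434.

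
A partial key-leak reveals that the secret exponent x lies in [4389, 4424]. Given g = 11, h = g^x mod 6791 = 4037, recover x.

4419

Compute 11^4389 mod 6791 = 1396, then multiply by 11 repeatedly:
  11^4389=1396  11^4390=1774  11^4391=5932  11^4392=4133  11^4393=4717
  11^4394=4350  11^4395=313  11^4396=3443  11^4397=3918  11^4398=2352
  11^4399=5499  11^4400=6161  11^4401=6652  11^4402=5262  11^4403=3554
  11^4404=5139  11^4405=2201  11^4406=3838  11^4407=1472  11^4408=2610
  11^4409=1546  11^4410=3424  11^4411=3709  11^4412=53  11^4413=583
  11^4414=6413  11^4415=2633  11^4416=1799  11^4417=6207  11^4418=367
  11^4419=4037
Found 4037 at exponent 4419.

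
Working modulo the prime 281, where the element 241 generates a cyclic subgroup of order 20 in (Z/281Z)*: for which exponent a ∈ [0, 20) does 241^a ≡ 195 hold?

Successive powers of 241 modulo 281:
  241^0=1  241^1=241  241^2=195
So 241^2 ≡ 195 (mod 281), giving a = 2.

2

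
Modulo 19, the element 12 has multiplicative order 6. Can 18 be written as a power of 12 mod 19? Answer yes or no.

yes

18 ∈ ⟨12⟩ iff 18^6 ≡ 1 (mod 19), since |⟨12⟩| = 6.
18^6 mod 19 = 1.
Since 1 = 1, 18 lies in the subgroup.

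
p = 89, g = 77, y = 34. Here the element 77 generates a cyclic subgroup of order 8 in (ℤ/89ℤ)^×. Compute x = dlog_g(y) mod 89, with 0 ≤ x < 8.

Successive powers of 77 modulo 89:
  77^0=1  77^1=77  77^2=55  77^3=52  77^4=88  77^5=12
  77^6=34
So 77^6 ≡ 34 (mod 89), giving x = 6.

6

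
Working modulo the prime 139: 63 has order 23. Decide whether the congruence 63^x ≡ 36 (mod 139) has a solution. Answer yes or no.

36 ∈ ⟨63⟩ iff 36^23 ≡ 1 (mod 139), since |⟨63⟩| = 23.
36^23 mod 139 = 1.
Since 1 = 1, 36 lies in the subgroup.

yes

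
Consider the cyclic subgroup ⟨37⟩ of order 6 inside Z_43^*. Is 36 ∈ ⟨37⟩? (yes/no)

yes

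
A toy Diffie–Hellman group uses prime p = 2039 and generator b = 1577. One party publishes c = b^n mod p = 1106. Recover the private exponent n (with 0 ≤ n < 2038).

322

Baby-step giant-step with m = ceil(sqrt(2038)) = 46.
Baby table (1577^j mod 2039 for j=0..45):
  0:1  1:1577  2:1388  3:1029  4:1728  5:952  6:600  7:104
  8:888  9:1622  10:988  11:280  12:1136  13:1230  14:621  15:597
  16:1490  17:802  18:574  19:1921  20:1502  21:1375  22:918  23:2035
  24:1848  25:565  26:2001  27:1244  28:270  29:1678  30:1623  31:526
  32:1668  33:126  34:919  35:1573  36:1197  37:1594  38:1690  39:157
  40:870  41:1782  42:472  43:109  44:617  45:406
Giant step factor: 1577^(-46) ≡ 1147 (mod 2039).
Scan 1106·1147^i mod 2039 for i = 0, 1, …:
  i=0: 1106   i=1: 324   i=2: 530   i=3: 288
  i=4: 18   i=5: 256   i=6: 16   i=7: 1
Match at i=7, j=0: n = 7·46 + 0 = 322.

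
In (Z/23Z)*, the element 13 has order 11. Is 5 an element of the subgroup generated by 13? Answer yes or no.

no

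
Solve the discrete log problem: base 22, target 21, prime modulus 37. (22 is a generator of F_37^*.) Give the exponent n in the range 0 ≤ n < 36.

Successive powers of 22 modulo 37:
  22^0=1  22^1=22  22^2=3  22^3=29  22^4=9  22^5=13
  22^6=27  22^7=2  22^8=7  22^9=6  22^10=21
So 22^10 ≡ 21 (mod 37), giving n = 10.

10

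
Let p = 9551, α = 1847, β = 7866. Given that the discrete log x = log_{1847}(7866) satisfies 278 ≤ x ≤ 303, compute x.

Compute 1847^278 mod 9551 = 6977, then multiply by 1847 repeatedly:
  1847^278=6977  1847^279=2220  1847^280=2961  1847^281=5795  1847^282=6245
  1847^283=6458  1847^284=8278  1847^285=7866
Found 7866 at exponent 285.

285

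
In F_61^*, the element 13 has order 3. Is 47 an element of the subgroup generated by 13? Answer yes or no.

yes

47 ∈ ⟨13⟩ iff 47^3 ≡ 1 (mod 61), since |⟨13⟩| = 3.
47^3 mod 61 = 1.
Since 1 = 1, 47 lies in the subgroup.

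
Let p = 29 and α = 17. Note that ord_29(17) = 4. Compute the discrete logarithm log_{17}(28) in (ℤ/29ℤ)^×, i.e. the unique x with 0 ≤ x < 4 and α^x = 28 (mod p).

2

Successive powers of 17 modulo 29:
  17^0=1  17^1=17  17^2=28
So 17^2 ≡ 28 (mod 29), giving x = 2.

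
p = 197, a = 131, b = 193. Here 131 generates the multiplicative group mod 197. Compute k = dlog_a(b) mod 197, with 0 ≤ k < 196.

Baby-step giant-step with m = ceil(sqrt(196)) = 14.
Baby table (131^j mod 197 for j=0..13):
  0:1  1:131  2:22  3:124  4:90  5:167  6:10  7:128
  8:23  9:58  10:112  11:94  12:100  13:98
Giant step factor: 131^(-14) ≡ 6 (mod 197).
Scan 193·6^i mod 197 for i = 0, 1, …:
  i=0: 193   i=1: 173   i=2: 53   i=3: 121
  i=4: 135   i=5: 22
Match at i=5, j=2: k = 5·14 + 2 = 72.

72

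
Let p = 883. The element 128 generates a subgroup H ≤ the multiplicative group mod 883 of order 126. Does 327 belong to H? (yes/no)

yes

327 ∈ ⟨128⟩ iff 327^126 ≡ 1 (mod 883), since |⟨128⟩| = 126.
327^126 mod 883 = 1.
Since 1 = 1, 327 lies in the subgroup.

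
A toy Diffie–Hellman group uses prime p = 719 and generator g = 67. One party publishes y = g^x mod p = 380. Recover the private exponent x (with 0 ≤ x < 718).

661

Baby-step giant-step with m = ceil(sqrt(718)) = 27.
Baby table (67^j mod 719 for j=0..26):
  0:1  1:67  2:175  3:221  4:427  5:568  6:668  7:178
  8:422  9:233  10:512  11:511  12:444  13:269  14:48  15:340
  16:491  17:542  18:364  19:661  20:428  21:635  22:124  23:399
  24:130  25:82  26:461
Giant step factor: 67^(-27) ≡ 695 (mod 719).
Scan 380·695^i mod 719 for i = 0, 1, …:
  i=0: 380   i=1: 227   i=2: 304   i=3: 613
  i=4: 387   i=5: 59   i=6: 22   i=7: 191
  i=8: 449   i=9: 9     …   i=23: 558
  i=24: 269
Match at i=24, j=13: x = 24·27 + 13 = 661.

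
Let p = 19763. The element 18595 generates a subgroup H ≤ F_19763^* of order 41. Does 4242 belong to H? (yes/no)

no

4242 ∈ ⟨18595⟩ iff 4242^41 ≡ 1 (mod 19763), since |⟨18595⟩| = 41.
4242^41 mod 19763 = 13506.
Since 13506 ≠ 1, 4242 does not lie in the subgroup.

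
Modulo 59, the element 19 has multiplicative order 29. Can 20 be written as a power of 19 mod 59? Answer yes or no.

yes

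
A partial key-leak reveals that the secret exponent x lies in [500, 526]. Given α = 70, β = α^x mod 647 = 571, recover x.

518

Compute 70^500 mod 647 = 514, then multiply by 70 repeatedly:
  70^500=514  70^501=395  70^502=476  70^503=323  70^504=612
  70^505=138  70^506=602  70^507=85  70^508=127  70^509=479
  70^510=533  70^511=431  70^512=408  70^513=92  70^514=617
  70^515=488  70^516=516  70^517=535  70^518=571
Found 571 at exponent 518.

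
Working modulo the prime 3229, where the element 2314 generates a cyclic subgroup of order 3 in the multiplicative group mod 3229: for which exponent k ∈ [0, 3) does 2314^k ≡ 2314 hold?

1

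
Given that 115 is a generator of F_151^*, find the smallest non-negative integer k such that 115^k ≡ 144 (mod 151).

Baby-step giant-step with m = ceil(sqrt(150)) = 13.
Baby table (115^j mod 151 for j=0..12):
  0:1  1:115  2:88  3:3  4:43  5:113  6:9  7:129
  8:37  9:27  10:85  11:111  12:81
Giant step factor: 115^(-13) ≡ 106 (mod 151).
Scan 144·106^i mod 151 for i = 0, 1, …:
  i=0: 144   i=1: 13   i=2: 19   i=3: 51
  i=4: 121   i=5: 142   i=6: 103   i=7: 46
  i=8: 44   i=9: 134   i=10: 10   i=11: 3
Match at i=11, j=3: k = 11·13 + 3 = 146.

146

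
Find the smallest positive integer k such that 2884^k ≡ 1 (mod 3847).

1923

The order of 2884 must divide p − 1 = 3846 = 2 · 3 · 641.
Divisors: 1, 2, 3, 6, 641, 1282, 1923, 3846.
Check each in increasing order: 2884^1 ≡ 2884;  2884^2 ≡ 242;  2884^3 ≡ 1621;  2884^6 ≡ 140;  2884^641 ≡ 1954;  2884^1282 ≡ 1892;  2884^1923 ≡ 1.
Smallest exponent giving 1 is 1923.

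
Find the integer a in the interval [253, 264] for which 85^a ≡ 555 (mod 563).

254

Compute 85^253 mod 563 = 139, then multiply by 85 repeatedly:
  85^253=139  85^254=555
Found 555 at exponent 254.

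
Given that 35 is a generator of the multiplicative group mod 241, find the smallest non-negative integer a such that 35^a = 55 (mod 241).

217

Baby-step giant-step with m = ceil(sqrt(240)) = 16.
Baby table (35^j mod 241 for j=0..15):
  0:1  1:35  2:20  3:218  4:159  5:22  6:47  7:199
  8:217  9:124  10:2  11:70  12:40  13:195  14:77  15:44
Giant step factor: 35^(-16) ≡ 100 (mod 241).
Scan 55·100^i mod 241 for i = 0, 1, …:
  i=0: 55   i=1: 198   i=2: 38   i=3: 185
  i=4: 184   i=5: 84   i=6: 206   i=7: 115
  i=8: 173   i=9: 189   i=10: 102   i=11: 78
  i=12: 88   i=13: 124
Match at i=13, j=9: a = 13·16 + 9 = 217.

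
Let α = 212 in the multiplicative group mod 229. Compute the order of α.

38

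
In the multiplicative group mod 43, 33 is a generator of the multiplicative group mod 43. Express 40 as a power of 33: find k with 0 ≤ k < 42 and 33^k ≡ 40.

40

Baby-step giant-step with m = ceil(sqrt(42)) = 7.
Baby table (33^j mod 43 for j=0..6):
  0:1  1:33  2:14  3:32  4:24  5:18  6:35
Giant step factor: 33^(-7) ≡ 7 (mod 43).
Scan 40·7^i mod 43 for i = 0, 1, …:
  i=0: 40   i=1: 22   i=2: 25   i=3: 3
  i=4: 21   i=5: 18
Match at i=5, j=5: k = 5·7 + 5 = 40.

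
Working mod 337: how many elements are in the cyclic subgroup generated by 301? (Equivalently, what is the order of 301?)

The order of 301 must divide p − 1 = 336 = 2^4 · 3 · 7.
Divisors: 1, 2, 3, 4, 6, 7, 8, 12, 14, 16, 21, 24, 28, 42, 48, 56, 84, 112, 168, 336.
Check each in increasing order: 301^1 ≡ 301;  301^2 ≡ 285;  301^3 ≡ 187;  301^4 ≡ 8;  301^6 ≡ 258;  301^7 ≡ 148;  301^8 ≡ 64;  301^12 ≡ 175;  301^14 ≡ 336;  301^16 ≡ 52;  301^21 ≡ 189;  301^24 ≡ 295;  301^28 ≡ 1.
Smallest exponent giving 1 is 28.

28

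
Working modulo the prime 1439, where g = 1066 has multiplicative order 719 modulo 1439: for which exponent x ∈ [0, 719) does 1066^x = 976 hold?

Baby-step giant-step with m = ceil(sqrt(719)) = 27.
Baby table (1066^j mod 1439 for j=0..26):
  0:1  1:1066  2:985  3:979  4:339  5:185  6:67  7:911
  8:1240  9:838  10:1128  11:883  12:172  13:599  14:1057  15:25
  16:748  17:162  18:12  19:1280  20:308  21:236  22:1190  23:781
  24:804  25:859  26:490
Giant step factor: 1066^(-27) ≡ 1185 (mod 1439).
Scan 976·1185^i mod 1439 for i = 0, 1, …:
  i=0: 976   i=1: 1043   i=2: 1293   i=3: 1109
  i=4: 358   i=5: 1164   i=6: 778   i=7: 970
  i=8: 1128
Match at i=8, j=10: x = 8·27 + 10 = 226.

226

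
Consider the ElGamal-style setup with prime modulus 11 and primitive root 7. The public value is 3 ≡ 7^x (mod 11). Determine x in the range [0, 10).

Successive powers of 7 modulo 11:
  7^0=1  7^1=7  7^2=5  7^3=2  7^4=3
So 7^4 ≡ 3 (mod 11), giving x = 4.

4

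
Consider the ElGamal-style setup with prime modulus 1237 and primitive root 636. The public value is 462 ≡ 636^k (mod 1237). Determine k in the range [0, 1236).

Baby-step giant-step with m = ceil(sqrt(1236)) = 36.
Baby table (636^j mod 1237 for j=0..35):
  0:1  1:636  2:1234  3:566  4:9  5:776  6:1210  7:146
  8:81  9:799  10:994  11:77  12:729  13:1006  14:287  15:693
  16:376  17:395  18:109  19:52  20:910  21:1081  22:981  23:468
  24:768  25:1070  26:170  27:501  28:727  29:971  30:293  31:798
  32:358  33:80  34:163  35:997
Giant step factor: 636^(-36) ≡ 640 (mod 1237).
Scan 462·640^i mod 1237 for i = 0, 1, …:
  i=0: 462   i=1: 37   i=2: 177   i=3: 713
  i=4: 1104   i=5: 233   i=6: 680   i=7: 1013
  i=8: 132   i=9: 364     …   i=27: 1012
  i=28: 729
Match at i=28, j=12: k = 28·36 + 12 = 1020.

1020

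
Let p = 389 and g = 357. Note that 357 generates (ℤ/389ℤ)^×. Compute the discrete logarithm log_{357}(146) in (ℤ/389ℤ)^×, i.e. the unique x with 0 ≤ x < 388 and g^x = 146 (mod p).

Baby-step giant-step with m = ceil(sqrt(388)) = 20.
Baby table (357^j mod 389 for j=0..19):
  0:1  1:357  2:246  3:297  4:221  5:319  6:295  7:285
  8:216  9:90  10:232  11:356  12:278  13:51  14:313  15:98
  16:365  17:379  18:320  19:263
Giant step factor: 357^(-20) ≡ 326 (mod 389).
Scan 146·326^i mod 389 for i = 0, 1, …:
  i=0: 146   i=1: 138   i=2: 253   i=3: 10
  i=4: 148   i=5: 12   i=6: 22   i=7: 170
  i=8: 182   i=9: 204   i=10: 374   i=11: 167
  i=12: 371   i=13: 356
Match at i=13, j=11: x = 13·20 + 11 = 271.

271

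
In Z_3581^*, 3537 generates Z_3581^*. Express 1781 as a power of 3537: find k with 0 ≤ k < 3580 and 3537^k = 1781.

1125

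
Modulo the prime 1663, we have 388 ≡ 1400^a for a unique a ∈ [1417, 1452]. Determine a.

1443

Compute 1400^1417 mod 1663 = 1191, then multiply by 1400 repeatedly:
  1400^1417=1191  1400^1418=1074  1400^1419=248  1400^1420=1296  1400^1421=67
  1400^1422=672  1400^1423=1205  1400^1424=718  1400^1425=748  1400^1426=1173
  1400^1427=819  1400^1428=793  1400^1429=979  1400^1430=288  1400^1431=754
  1400^1432=1258  1400^1433=83  1400^1434=1453  1400^1435=351  1400^1436=815
  1400^1437=182  1400^1438=361  1400^1439=1511  1400^1440=64  1400^1441=1461
  1400^1442=1573  1400^1443=388
Found 388 at exponent 1443.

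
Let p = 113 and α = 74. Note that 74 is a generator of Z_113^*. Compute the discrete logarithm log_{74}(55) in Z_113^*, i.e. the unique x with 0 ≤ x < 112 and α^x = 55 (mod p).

Baby-step giant-step with m = ceil(sqrt(112)) = 11.
Baby table (74^j mod 113 for j=0..10):
  0:1  1:74  2:52  3:6  4:105  5:86  6:36  7:65
  8:64  9:103  10:51
Giant step factor: 74^(-11) ≡ 108 (mod 113).
Scan 55·108^i mod 113 for i = 0, 1, …:
  i=0: 55   i=1: 64
Match at i=1, j=8: x = 1·11 + 8 = 19.

19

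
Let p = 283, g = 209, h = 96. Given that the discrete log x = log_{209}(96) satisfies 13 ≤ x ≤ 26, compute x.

Compute 209^13 mod 283 = 14, then multiply by 209 repeatedly:
  209^13=14  209^14=96
Found 96 at exponent 14.

14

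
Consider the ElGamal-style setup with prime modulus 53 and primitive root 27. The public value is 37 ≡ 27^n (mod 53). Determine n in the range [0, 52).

Successive powers of 27 modulo 53:
  27^0=1  27^1=27  27^2=40  27^3=20  27^4=10  27^5=5
  27^6=29  27^7=41  27^8=47  27^9=50  27^10=25  27^11=39
  27^12=46  27^13=23  27^14=38  27^15=19  27^16=36  27^17=18
  27^18=9  27^19=31  27^20=42  27^21=21  27^22=37
So 27^22 ≡ 37 (mod 53), giving n = 22.

22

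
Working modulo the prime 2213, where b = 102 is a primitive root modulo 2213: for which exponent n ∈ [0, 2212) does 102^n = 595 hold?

Baby-step giant-step with m = ceil(sqrt(2212)) = 48.
Baby table (102^j mod 2213 for j=0..47):
  0:1  1:102  2:1552  3:1181  4:960  5:548  6:571  7:704
  8:992  9:1599  10:1549  11:875  12:730  13:1431  14:2117  15:1273
  16:1492  17:1700  18:786  19:504  20:509  21:1019  22:2140  23:1406
  24:1780  25:94  26:736  27:2043  28:364  29:1720  30:613  31:562
  32:1999  33:302  34:2035  35:1761  36:369  37:17  38:1734  39:2041
  40:160  41:829  42:464  43:855  44:903  45:1373  46:627  47:1990
Giant step factor: 102^(-48) ≡ 2116 (mod 2213).
Scan 595·2116^i mod 2213 for i = 0, 1, …:
  i=0: 595   i=1: 2036   i=2: 1678   i=3: 996
  i=4: 760   i=5: 1522   i=6: 637   i=7: 175
  i=8: 729   i=9: 103   i=10: 1074   i=11: 2046
  i=12: 708   i=13: 2140
Match at i=13, j=22: n = 13·48 + 22 = 646.

646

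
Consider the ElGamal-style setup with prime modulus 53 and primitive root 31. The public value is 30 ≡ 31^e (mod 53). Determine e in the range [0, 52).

13

Successive powers of 31 modulo 53:
  31^0=1  31^1=31  31^2=7  31^3=5  31^4=49  31^5=35
  31^6=25  31^7=33  31^8=16  31^9=19  31^10=6  31^11=27
  31^12=42  31^13=30
So 31^13 ≡ 30 (mod 53), giving e = 13.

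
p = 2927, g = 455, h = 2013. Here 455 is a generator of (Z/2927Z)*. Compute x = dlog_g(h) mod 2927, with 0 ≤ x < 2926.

121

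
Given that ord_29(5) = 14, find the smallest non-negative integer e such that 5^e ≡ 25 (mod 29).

Successive powers of 5 modulo 29:
  5^0=1  5^1=5  5^2=25
So 5^2 ≡ 25 (mod 29), giving e = 2.

2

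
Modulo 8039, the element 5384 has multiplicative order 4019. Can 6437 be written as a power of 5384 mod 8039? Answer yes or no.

yes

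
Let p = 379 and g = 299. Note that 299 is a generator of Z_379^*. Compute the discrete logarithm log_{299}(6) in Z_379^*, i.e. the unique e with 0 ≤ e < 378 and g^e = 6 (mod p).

Baby-step giant-step with m = ceil(sqrt(378)) = 20.
Baby table (299^j mod 379 for j=0..19):
  0:1  1:299  2:336  3:29  4:333  5:269  6:83  7:182
  8:221  9:133  10:351  11:345  12:67  13:325  14:151  15:48
  16:329  17:210  18:255  19:66
Giant step factor: 299^(-20) ≡ 277 (mod 379).
Scan 6·277^i mod 379 for i = 0, 1, …:
  i=0: 6   i=1: 146   i=2: 268   i=3: 331
  i=4: 348   i=5: 130   i=6: 5   i=7: 248
  i=8: 97   i=9: 339   i=10: 290   i=11: 361
  i=12: 320   i=13: 333
Match at i=13, j=4: e = 13·20 + 4 = 264.

264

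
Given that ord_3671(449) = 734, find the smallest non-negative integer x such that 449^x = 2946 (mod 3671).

Baby-step giant-step with m = ceil(sqrt(734)) = 28.
Baby table (449^j mod 3671 for j=0..27):
  0:1  1:449  2:3367  3:3002  4:641  5:1471  6:3370  7:678
  8:3400  9:3135  10:1622  11:1420  12:2497  13:1498  14:809  15:3483
  16:21  17:2087  18:958  19:635  20:2448  21:1523  22:1021  23:3225
  24:1651  25:3428  26:1023  27:452
Giant step factor: 449^(-28) ≡ 2865 (mod 3671).
Scan 2946·2865^i mod 3671 for i = 0, 1, …:
  i=0: 2946   i=1: 661   i=2: 3200   i=3: 1513
  i=4: 2965   i=5: 31   i=6: 711   i=7: 3281
  i=8: 2305   i=9: 3367
Match at i=9, j=2: x = 9·28 + 2 = 254.

254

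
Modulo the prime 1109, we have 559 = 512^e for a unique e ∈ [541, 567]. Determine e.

Compute 512^541 mod 1109 = 559, then multiply by 512 repeatedly:
  512^541=559
Found 559 at exponent 541.

541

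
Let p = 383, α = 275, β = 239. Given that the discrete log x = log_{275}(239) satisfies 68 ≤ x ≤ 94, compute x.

91

Compute 275^68 mod 383 = 124, then multiply by 275 repeatedly:
  275^68=124  275^69=13  275^70=128  275^71=347  275^72=58
  275^73=247  275^74=134  275^75=82  275^76=336  275^77=97
  275^78=248  275^79=26  275^80=256  275^81=311  275^82=116
  275^83=111  275^84=268  275^85=164  275^86=289  275^87=194
  275^88=113  275^89=52  275^90=129  275^91=239
Found 239 at exponent 91.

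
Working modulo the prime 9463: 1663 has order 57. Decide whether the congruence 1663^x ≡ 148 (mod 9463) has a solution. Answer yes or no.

yes

148 ∈ ⟨1663⟩ iff 148^57 ≡ 1 (mod 9463), since |⟨1663⟩| = 57.
148^57 mod 9463 = 1.
Since 1 = 1, 148 lies in the subgroup.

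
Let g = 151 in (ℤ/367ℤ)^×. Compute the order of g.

61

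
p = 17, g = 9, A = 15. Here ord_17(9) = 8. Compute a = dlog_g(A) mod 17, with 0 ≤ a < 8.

Successive powers of 9 modulo 17:
  9^0=1  9^1=9  9^2=13  9^3=15
So 9^3 ≡ 15 (mod 17), giving a = 3.

3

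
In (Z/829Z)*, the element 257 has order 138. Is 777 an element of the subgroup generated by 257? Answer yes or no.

777 ∈ ⟨257⟩ iff 777^138 ≡ 1 (mod 829), since |⟨257⟩| = 138.
777^138 mod 829 = 1.
Since 1 = 1, 777 lies in the subgroup.

yes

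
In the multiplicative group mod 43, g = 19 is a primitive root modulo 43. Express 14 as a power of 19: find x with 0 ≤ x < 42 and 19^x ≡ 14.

32

Baby-step giant-step with m = ceil(sqrt(42)) = 7.
Baby table (19^j mod 43 for j=0..6):
  0:1  1:19  2:17  3:22  4:31  5:30  6:11
Giant step factor: 19^(-7) ≡ 7 (mod 43).
Scan 14·7^i mod 43 for i = 0, 1, …:
  i=0: 14   i=1: 12   i=2: 41   i=3: 29
  i=4: 31
Match at i=4, j=4: x = 4·7 + 4 = 32.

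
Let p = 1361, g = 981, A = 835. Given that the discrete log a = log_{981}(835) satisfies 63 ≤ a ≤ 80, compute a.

70

Compute 981^63 mod 1361 = 805, then multiply by 981 repeatedly:
  981^63=805  981^64=325  981^65=351  981^66=1359  981^67=760
  981^68=1093  981^69=1126  981^70=835
Found 835 at exponent 70.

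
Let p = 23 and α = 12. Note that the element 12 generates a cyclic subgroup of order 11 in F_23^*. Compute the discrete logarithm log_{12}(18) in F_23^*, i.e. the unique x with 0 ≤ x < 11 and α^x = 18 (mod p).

Successive powers of 12 modulo 23:
  12^0=1  12^1=12  12^2=6  12^3=3  12^4=13  12^5=18
So 12^5 ≡ 18 (mod 23), giving x = 5.

5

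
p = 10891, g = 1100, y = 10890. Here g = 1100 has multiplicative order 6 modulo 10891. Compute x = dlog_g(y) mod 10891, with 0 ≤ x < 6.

Successive powers of 1100 modulo 10891:
  1100^0=1  1100^1=1100  1100^2=1099  1100^3=10890
So 1100^3 ≡ 10890 (mod 10891), giving x = 3.

3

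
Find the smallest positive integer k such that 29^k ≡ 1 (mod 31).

The order of 29 must divide p − 1 = 30 = 2 · 3 · 5.
Divisors: 1, 2, 3, 5, 6, 10, 15, 30.
Check each in increasing order: 29^1 ≡ 29;  29^2 ≡ 4;  29^3 ≡ 23;  29^5 ≡ 30;  29^6 ≡ 2;  29^10 ≡ 1.
Smallest exponent giving 1 is 10.

10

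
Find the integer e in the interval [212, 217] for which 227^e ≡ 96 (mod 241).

212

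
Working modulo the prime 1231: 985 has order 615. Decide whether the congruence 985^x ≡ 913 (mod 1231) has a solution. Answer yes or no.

913 ∈ ⟨985⟩ iff 913^615 ≡ 1 (mod 1231), since |⟨985⟩| = 615.
913^615 mod 1231 = 1230.
Since 1230 ≠ 1, 913 does not lie in the subgroup.

no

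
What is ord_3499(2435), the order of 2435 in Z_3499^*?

583

The order of 2435 must divide p − 1 = 3498 = 2 · 3 · 11 · 53.
Divisors: 1, 2, 3, 6, 11, 22, 33, 53, 66, 106, 159, 318, 583, 1166, 1749, 3498.
Check each in increasing order: 2435^1 ≡ 2435;  2435^2 ≡ 1919;  2435^3 ≡ 1600;  2435^6 ≡ 2231;  2435^11 ≡ 120;  2435^22 ≡ 404;  2435^33 ≡ 2993;  2435^53 ≡ 2840;  2435^66 ≡ 609;  2435^106 ≡ 405;  2435^159 ≡ 2528;  2435^318 ≡ 1610;  2435^583 ≡ 1.
Smallest exponent giving 1 is 583.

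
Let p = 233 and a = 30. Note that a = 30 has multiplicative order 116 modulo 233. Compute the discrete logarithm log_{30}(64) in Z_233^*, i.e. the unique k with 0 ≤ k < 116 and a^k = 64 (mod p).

72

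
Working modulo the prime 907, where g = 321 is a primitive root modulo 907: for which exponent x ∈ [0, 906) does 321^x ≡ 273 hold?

Baby-step giant-step with m = ceil(sqrt(906)) = 31.
Baby table (321^j mod 907 for j=0..30):
  0:1  1:321  2:550  3:592  4:469  5:894  6:362  7:106
  8:467  9:252  10:169  11:736  12:436  13:278  14:352  15:524
  16:409  17:681  18:14  19:866  20:444  21:125  22:217  23:725
  24:533  25:577  26:189  27:807  28:552  29:327  30:662
Giant step factor: 321^(-31) ≡ 347 (mod 907).
Scan 273·347^i mod 907 for i = 0, 1, …:
  i=0: 273   i=1: 403   i=2: 163   i=3: 327
Match at i=3, j=29: x = 3·31 + 29 = 122.

122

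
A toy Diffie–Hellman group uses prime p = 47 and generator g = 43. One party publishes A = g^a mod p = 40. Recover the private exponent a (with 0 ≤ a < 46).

29

Successive powers of 43 modulo 47:
  43^0=1  43^1=43  43^2=16  43^3=30  43^4=21  43^5=10
  43^6=7  43^7=19  43^8=18  43^9=22  43^10=6  43^11=23
  43^12=2  43^13=39  43^14=32  43^15=13  43^16=42  43^17=20
  43^18=14  43^19=38  43^20=36  43^21=44  43^22=12  43^23=46
  43^24=4  43^25=31  43^26=17  43^27=26  43^28=37  43^29=40
So 43^29 ≡ 40 (mod 47), giving a = 29.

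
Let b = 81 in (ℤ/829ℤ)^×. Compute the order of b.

The order of 81 must divide p − 1 = 828 = 2^2 · 3^2 · 23.
Divisors: 1, 2, 3, 4, 6, 9, 12, 18, 23, 36, 46, 69, 92, 138, 207, 276, 414, 828.
Check each in increasing order: 81^1 ≡ 81;  81^2 ≡ 758;  81^3 ≡ 52;  81^4 ≡ 67;  81^6 ≡ 217;  81^9 ≡ 507;  81^12 ≡ 665;  81^18 ≡ 59;  81^23 ≡ 199;  81^36 ≡ 165;  81^46 ≡ 638;  81^69 ≡ 125;  81^92 ≡ 5;  81^138 ≡ 703;  81^207 ≡ 1.
Smallest exponent giving 1 is 207.

207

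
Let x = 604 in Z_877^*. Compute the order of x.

876

The order of 604 must divide p − 1 = 876 = 2^2 · 3 · 73.
Divisors: 1, 2, 3, 4, 6, 12, 73, 146, 219, 292, 438, 876.
Check each in increasing order: 604^1 ≡ 604;  604^2 ≡ 861;  604^3 ≡ 860;  604^4 ≡ 256;  604^6 ≡ 289;  604^12 ≡ 206;  604^73 ≡ 391;  604^146 ≡ 283;  604^219 ≡ 151;  604^292 ≡ 282;  604^438 ≡ 876;  604^876 ≡ 1.
Smallest exponent giving 1 is 876.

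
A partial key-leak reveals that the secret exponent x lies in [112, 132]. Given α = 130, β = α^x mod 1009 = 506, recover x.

112

Compute 130^112 mod 1009 = 506, then multiply by 130 repeatedly:
  130^112=506
Found 506 at exponent 112.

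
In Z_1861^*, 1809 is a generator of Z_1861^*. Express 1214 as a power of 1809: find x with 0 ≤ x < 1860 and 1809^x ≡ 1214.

1844

Baby-step giant-step with m = ceil(sqrt(1860)) = 44.
Baby table (1809^j mod 1861 for j=0..43):
  0:1  1:1809  2:843  3:828  4:1608  5:129  6:736  7:809
  8:735  9:861  10:1753  11:33  12:145  13:1765  14:1270  15:956
  16:535  17:95  18:643  19:62  20:498  21:158  22:1089  23:1063
  24:554  25:968  26:1772  27:906  28:1274  29:748  30:185  31:1546
  32:1492  33:578  34:1581  35:1533  36:307  37:785  38:122  39:1100
  40:491  41:522  42:771  43:850
Giant step factor: 1809^(-44) ≡ 1488 (mod 1861).
Scan 1214·1488^i mod 1861 for i = 0, 1, …:
  i=0: 1214   i=1: 1262   i=2: 107   i=3: 1031
  i=4: 664   i=5: 1702   i=6: 1616   i=7: 196
  i=8: 1332   i=9: 51     …   i=40: 782
  i=41: 491
Match at i=41, j=40: x = 41·44 + 40 = 1844.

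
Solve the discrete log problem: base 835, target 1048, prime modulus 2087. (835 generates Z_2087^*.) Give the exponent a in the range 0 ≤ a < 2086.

306

Baby-step giant-step with m = ceil(sqrt(2086)) = 46.
Baby table (835^j mod 2087 for j=0..45):
  0:1  1:835  2:167  3:1703  4:758  5:569  6:1366  7:1108
  8:639  9:1380  10:276  11:890  12:178  13:453  14:508  15:519
  16:1356  17:1106  18:1056  19:1046  20:1044  21:1461  22:1127  23:1895
  24:379  25:1328  26:683  27:554  28:1363  29:690  30:138  31:445
  32:89  33:1270  34:254  35:1303  36:678  37:553  38:528  39:523
  40:522  41:1774  42:1607  43:1991  44:1233  45:664
Giant step factor: 835^(-46) ≡ 1977 (mod 2087).
Scan 1048·1977^i mod 2087 for i = 0, 1, …:
  i=0: 1048   i=1: 1592   i=2: 188   i=3: 190
  i=4: 2057   i=5: 1213   i=6: 138
Match at i=6, j=30: a = 6·46 + 30 = 306.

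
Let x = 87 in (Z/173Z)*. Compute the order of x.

The order of 87 must divide p − 1 = 172 = 2^2 · 43.
Divisors: 1, 2, 4, 43, 86, 172.
Check each in increasing order: 87^1 ≡ 87;  87^2 ≡ 130;  87^4 ≡ 119;  87^43 ≡ 93;  87^86 ≡ 172;  87^172 ≡ 1.
Smallest exponent giving 1 is 172.

172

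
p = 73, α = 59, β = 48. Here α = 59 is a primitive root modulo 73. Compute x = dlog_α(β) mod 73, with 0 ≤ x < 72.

22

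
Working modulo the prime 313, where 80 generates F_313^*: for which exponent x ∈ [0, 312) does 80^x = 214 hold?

104

Baby-step giant-step with m = ceil(sqrt(312)) = 18.
Baby table (80^j mod 313 for j=0..17):
  0:1  1:80  2:140  3:245  4:194  5:183  6:242  7:267
  8:76  9:133  10:311  11:153  12:33  13:136  14:238  15:260
  16:142  17:92
Giant step factor: 80^(-18) ≡ 35 (mod 313).
Scan 214·35^i mod 313 for i = 0, 1, …:
  i=0: 214   i=1: 291   i=2: 169   i=3: 281
  i=4: 132   i=5: 238
Match at i=5, j=14: x = 5·18 + 14 = 104.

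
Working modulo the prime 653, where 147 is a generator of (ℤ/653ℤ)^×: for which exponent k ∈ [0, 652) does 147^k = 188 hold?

Baby-step giant-step with m = ceil(sqrt(652)) = 26.
Baby table (147^j mod 653 for j=0..25):
  0:1  1:147  2:60  3:331  4:335  5:270  6:510  7:528
  8:562  9:336  10:417  11:570  12:206  13:244  14:606  15:274
  16:445  17:115  18:580  19:370  20:191  21:651  22:359  23:533
  24:644  25:636
Giant step factor: 147^(-26) ≡ 601 (mod 653).
Scan 188·601^i mod 653 for i = 0, 1, …:
  i=0: 188   i=1: 19   i=2: 318   i=3: 442
  i=4: 524   i=5: 178   i=6: 539   i=7: 51
  i=8: 613   i=9: 121     …   i=13: 240
  i=14: 580
Match at i=14, j=18: k = 14·26 + 18 = 382.

382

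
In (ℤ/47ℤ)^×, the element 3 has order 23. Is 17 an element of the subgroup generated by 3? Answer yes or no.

yes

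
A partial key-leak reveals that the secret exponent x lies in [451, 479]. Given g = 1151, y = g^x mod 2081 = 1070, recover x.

Compute 1151^451 mod 2081 = 227, then multiply by 1151 repeatedly:
  1151^451=227  1151^452=1152  1151^453=355  1151^454=729  1151^455=436
  1151^456=315  1151^457=471  1151^458=1061  1151^459=1745  1151^460=330
  1151^461=1088  1151^462=1607  1151^463=1729  1151^464=643  1151^465=1338
  1151^466=98  1151^467=424  1151^468=1070
Found 1070 at exponent 468.

468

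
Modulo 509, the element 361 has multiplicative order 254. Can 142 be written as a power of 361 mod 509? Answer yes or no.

no

142 ∈ ⟨361⟩ iff 142^254 ≡ 1 (mod 509), since |⟨361⟩| = 254.
142^254 mod 509 = 508.
Since 508 ≠ 1, 142 does not lie in the subgroup.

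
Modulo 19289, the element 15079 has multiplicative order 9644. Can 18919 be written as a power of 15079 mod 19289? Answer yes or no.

18919 ∈ ⟨15079⟩ iff 18919^9644 ≡ 1 (mod 19289), since |⟨15079⟩| = 9644.
18919^9644 mod 19289 = 1.
Since 1 = 1, 18919 lies in the subgroup.

yes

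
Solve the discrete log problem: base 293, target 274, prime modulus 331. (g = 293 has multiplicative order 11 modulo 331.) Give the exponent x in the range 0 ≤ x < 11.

Successive powers of 293 modulo 331:
  293^0=1  293^1=293  293^2=120  293^3=74  293^4=167  293^5=274
So 293^5 ≡ 274 (mod 331), giving x = 5.

5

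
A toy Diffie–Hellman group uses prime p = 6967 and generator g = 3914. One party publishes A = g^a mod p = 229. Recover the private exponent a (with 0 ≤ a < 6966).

Baby-step giant-step with m = ceil(sqrt(6966)) = 84.
Baby table (3914^j mod 6967 for j=0..83):
  0:1  1:3914  2:5930  3:2943  4:2451  5:6622  6:1268  7:2448
  8:1847  9:4379  10:586  11:1461  12:5414  13:3749  14:1084  15:6840
  16:4546  17:6293  18:2457  19:2238  20:2013  21:6172  22:2619  23:2309
  24:1227  25:2215  26:2562  27:2155  28:4600  29:1672  30:2195  31:919
  32:1994  33:1476  34:1421  35:2128  36:3427  37:1803  38:6338  39:4412
  40:4342  41:2075  42:4995  43:1028  44:3633  45:6882  46:1726  47:4541
  48:657  49:675  50:1457  51:3692  52:930  53:3246  54:4003  55:5926
  56:1221  57:6599  58:1817  59:5398  60:3828  61:3742  62:1554  63:165
  64:4846  65:3070  66:4872  67:329  68:5778  69:210  70:6801  71:5174
  72:4934  73:6119  74:4187  75:1534  76:5489  77:4685  78:6913  79:4621
  80:262  81:1319  82:19  83:4696
Giant step factor: 3914^(-84) ≡ 599 (mod 6967).
Scan 229·599^i mod 6967 for i = 0, 1, …:
  i=0: 229   i=1: 4798   i=2: 3598   i=3: 2399
  i=4: 1799   i=5: 4683   i=6: 4383   i=7: 5825
  i=8: 5675   i=9: 6396     …   i=73: 6753
  i=74: 4187
Match at i=74, j=74: a = 74·84 + 74 = 6290.

6290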